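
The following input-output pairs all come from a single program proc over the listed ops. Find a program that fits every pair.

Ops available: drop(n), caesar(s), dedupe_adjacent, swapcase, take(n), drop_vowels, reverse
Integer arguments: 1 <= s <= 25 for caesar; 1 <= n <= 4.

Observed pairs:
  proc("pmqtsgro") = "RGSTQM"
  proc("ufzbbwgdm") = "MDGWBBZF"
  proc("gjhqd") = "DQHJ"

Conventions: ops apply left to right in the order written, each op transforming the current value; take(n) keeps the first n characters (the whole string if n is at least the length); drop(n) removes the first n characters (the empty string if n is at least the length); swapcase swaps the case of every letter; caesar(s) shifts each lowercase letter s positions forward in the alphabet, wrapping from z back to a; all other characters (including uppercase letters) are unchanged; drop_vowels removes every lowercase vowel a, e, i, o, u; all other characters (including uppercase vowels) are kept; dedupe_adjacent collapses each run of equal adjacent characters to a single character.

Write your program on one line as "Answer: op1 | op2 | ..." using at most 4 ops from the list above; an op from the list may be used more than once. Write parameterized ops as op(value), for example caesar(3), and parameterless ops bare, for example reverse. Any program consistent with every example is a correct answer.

drop(1) | drop_vowels | swapcase | reverse

Check, running the answer program on each example:
  "pmqtsgro" -> "mqtsgro" -> "mqtsgr" -> "MQTSGR" -> "RGSTQM"
  "ufzbbwgdm" -> "fzbbwgdm" -> "fzbbwgdm" -> "FZBBWGDM" -> "MDGWBBZF"
  "gjhqd" -> "jhqd" -> "jhqd" -> "JHQD" -> "DQHJ"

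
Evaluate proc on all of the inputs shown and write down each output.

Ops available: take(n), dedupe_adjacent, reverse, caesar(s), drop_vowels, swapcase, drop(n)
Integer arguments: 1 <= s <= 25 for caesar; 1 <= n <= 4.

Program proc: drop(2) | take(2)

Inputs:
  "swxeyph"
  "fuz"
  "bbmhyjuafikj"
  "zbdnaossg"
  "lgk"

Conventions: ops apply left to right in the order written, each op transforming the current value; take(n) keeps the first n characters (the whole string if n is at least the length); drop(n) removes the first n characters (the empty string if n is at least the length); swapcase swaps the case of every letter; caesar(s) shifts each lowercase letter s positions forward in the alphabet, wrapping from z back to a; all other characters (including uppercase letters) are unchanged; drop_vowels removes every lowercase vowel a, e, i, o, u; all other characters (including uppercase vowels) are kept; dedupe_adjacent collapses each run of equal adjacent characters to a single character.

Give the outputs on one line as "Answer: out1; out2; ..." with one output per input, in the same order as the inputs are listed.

"xe"; "z"; "mh"; "dn"; "k"

Execution, op by op:
  "swxeyph" -> "xeyph" -> "xe"
  "fuz" -> "z" -> "z"
  "bbmhyjuafikj" -> "mhyjuafikj" -> "mh"
  "zbdnaossg" -> "dnaossg" -> "dn"
  "lgk" -> "k" -> "k"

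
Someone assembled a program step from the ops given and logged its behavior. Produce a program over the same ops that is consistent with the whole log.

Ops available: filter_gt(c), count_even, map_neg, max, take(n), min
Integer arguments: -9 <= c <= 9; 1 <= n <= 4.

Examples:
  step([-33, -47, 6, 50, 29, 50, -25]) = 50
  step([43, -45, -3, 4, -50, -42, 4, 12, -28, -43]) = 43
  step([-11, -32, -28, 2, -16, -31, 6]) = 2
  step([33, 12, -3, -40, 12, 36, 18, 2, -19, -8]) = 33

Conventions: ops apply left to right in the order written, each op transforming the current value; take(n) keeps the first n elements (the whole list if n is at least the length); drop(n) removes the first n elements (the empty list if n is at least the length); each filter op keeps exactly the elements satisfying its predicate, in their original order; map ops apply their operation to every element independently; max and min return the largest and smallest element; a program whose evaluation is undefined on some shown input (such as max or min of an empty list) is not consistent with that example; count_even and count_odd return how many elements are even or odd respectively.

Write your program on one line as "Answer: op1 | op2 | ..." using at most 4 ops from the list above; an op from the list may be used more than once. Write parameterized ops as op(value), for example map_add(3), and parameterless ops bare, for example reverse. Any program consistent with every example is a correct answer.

take(4) | filter_gt(-7) | max

Check, running the answer program on each example:
  [-33, -47, 6, 50, 29, 50, -25] -> [-33, -47, 6, 50] -> [6, 50] -> 50
  [43, -45, -3, 4, -50, -42, 4, 12, -28, -43] -> [43, -45, -3, 4] -> [43, -3, 4] -> 43
  [-11, -32, -28, 2, -16, -31, 6] -> [-11, -32, -28, 2] -> [2] -> 2
  [33, 12, -3, -40, 12, 36, 18, 2, -19, -8] -> [33, 12, -3, -40] -> [33, 12, -3] -> 33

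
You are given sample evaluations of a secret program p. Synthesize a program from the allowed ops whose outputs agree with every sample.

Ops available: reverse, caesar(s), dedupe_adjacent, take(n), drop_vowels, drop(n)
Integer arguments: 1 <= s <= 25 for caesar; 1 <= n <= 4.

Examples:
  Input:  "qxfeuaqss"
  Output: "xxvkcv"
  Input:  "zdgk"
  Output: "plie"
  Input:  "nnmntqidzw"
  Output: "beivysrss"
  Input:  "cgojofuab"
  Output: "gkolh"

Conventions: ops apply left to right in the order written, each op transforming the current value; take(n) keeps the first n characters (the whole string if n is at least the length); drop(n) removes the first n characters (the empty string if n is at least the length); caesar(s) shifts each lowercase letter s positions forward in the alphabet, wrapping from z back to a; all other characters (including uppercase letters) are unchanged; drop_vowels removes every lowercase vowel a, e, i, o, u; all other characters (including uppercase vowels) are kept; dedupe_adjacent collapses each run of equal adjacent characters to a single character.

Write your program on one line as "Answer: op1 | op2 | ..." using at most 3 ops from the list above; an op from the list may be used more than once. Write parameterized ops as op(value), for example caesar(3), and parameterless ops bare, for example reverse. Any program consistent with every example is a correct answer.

reverse | drop_vowels | caesar(5)

Check, running the answer program on each example:
  "qxfeuaqss" -> "ssqauefxq" -> "ssqfxq" -> "xxvkcv"
  "zdgk" -> "kgdz" -> "kgdz" -> "plie"
  "nnmntqidzw" -> "wzdiqtnmnn" -> "wzdqtnmnn" -> "beivysrss"
  "cgojofuab" -> "baufojogc" -> "bfjgc" -> "gkolh"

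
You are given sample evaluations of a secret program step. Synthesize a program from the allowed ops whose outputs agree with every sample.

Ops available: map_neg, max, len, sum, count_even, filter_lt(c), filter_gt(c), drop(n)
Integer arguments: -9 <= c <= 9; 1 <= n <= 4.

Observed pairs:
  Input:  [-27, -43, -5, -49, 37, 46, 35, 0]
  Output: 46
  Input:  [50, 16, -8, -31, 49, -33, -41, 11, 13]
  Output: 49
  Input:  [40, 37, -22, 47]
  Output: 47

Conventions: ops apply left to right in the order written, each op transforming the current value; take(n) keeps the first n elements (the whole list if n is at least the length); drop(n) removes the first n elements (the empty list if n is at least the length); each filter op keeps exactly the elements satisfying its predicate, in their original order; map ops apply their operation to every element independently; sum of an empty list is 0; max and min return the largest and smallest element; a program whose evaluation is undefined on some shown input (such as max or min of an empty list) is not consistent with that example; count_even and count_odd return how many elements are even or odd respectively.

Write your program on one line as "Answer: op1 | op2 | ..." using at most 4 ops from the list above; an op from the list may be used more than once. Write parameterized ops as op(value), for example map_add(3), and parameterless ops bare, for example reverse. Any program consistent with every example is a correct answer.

map_neg | drop(2) | map_neg | max

Check, running the answer program on each example:
  [-27, -43, -5, -49, 37, 46, 35, 0] -> [27, 43, 5, 49, -37, -46, -35, 0] -> [5, 49, -37, -46, -35, 0] -> [-5, -49, 37, 46, 35, 0] -> 46
  [50, 16, -8, -31, 49, -33, -41, 11, 13] -> [-50, -16, 8, 31, -49, 33, 41, -11, -13] -> [8, 31, -49, 33, 41, -11, -13] -> [-8, -31, 49, -33, -41, 11, 13] -> 49
  [40, 37, -22, 47] -> [-40, -37, 22, -47] -> [22, -47] -> [-22, 47] -> 47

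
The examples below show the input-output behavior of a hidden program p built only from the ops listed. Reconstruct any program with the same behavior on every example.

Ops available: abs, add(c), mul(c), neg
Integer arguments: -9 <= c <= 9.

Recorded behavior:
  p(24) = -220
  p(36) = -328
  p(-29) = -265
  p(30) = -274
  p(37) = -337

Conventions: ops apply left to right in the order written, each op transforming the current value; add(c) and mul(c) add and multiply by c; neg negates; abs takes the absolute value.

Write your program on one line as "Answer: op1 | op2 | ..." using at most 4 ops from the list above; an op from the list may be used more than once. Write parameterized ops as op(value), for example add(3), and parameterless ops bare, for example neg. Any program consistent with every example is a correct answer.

neg | abs | mul(-9) | add(-4)

Check, running the answer program on each example:
  24 -> -24 -> 24 -> -216 -> -220
  36 -> -36 -> 36 -> -324 -> -328
  -29 -> 29 -> 29 -> -261 -> -265
  30 -> -30 -> 30 -> -270 -> -274
  37 -> -37 -> 37 -> -333 -> -337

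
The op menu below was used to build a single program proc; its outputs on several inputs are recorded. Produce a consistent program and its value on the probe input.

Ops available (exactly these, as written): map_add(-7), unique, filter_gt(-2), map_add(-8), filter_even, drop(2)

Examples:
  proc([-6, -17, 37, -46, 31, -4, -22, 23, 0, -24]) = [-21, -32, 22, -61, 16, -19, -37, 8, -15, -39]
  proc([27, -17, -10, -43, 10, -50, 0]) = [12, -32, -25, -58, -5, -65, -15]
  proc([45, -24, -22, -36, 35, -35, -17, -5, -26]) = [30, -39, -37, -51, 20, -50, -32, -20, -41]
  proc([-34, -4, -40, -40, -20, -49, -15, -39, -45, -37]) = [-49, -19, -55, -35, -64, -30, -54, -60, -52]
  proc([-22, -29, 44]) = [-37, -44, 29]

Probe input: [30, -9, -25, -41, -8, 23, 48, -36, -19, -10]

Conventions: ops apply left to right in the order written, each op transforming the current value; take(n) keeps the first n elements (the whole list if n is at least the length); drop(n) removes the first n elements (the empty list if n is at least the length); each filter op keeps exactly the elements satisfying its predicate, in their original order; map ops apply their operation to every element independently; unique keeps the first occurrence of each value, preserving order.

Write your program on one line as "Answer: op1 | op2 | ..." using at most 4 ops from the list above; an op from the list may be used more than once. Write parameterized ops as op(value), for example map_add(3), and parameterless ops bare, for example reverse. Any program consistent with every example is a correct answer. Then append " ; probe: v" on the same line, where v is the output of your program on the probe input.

map_add(-8) | map_add(-7) | unique ; probe: [15, -24, -40, -56, -23, 8, 33, -51, -34, -25]

Check, running the answer program on each example:
  [-6, -17, 37, -46, 31, -4, -22, 23, 0, -24] -> [-14, -25, 29, -54, 23, -12, -30, 15, -8, -32] -> [-21, -32, 22, -61, 16, -19, -37, 8, -15, -39] -> [-21, -32, 22, -61, 16, -19, -37, 8, -15, -39]
  [27, -17, -10, -43, 10, -50, 0] -> [19, -25, -18, -51, 2, -58, -8] -> [12, -32, -25, -58, -5, -65, -15] -> [12, -32, -25, -58, -5, -65, -15]
  [45, -24, -22, -36, 35, -35, -17, -5, -26] -> [37, -32, -30, -44, 27, -43, -25, -13, -34] -> [30, -39, -37, -51, 20, -50, -32, -20, -41] -> [30, -39, -37, -51, 20, -50, -32, -20, -41]
  [-34, -4, -40, -40, -20, -49, -15, -39, -45, -37] -> [-42, -12, -48, -48, -28, -57, -23, -47, -53, -45] -> [-49, -19, -55, -55, -35, -64, -30, -54, -60, -52] -> [-49, -19, -55, -35, -64, -30, -54, -60, -52]
  [-22, -29, 44] -> [-30, -37, 36] -> [-37, -44, 29] -> [-37, -44, 29]
  probe: [30, -9, -25, -41, -8, 23, 48, -36, -19, -10] -> [22, -17, -33, -49, -16, 15, 40, -44, -27, -18] -> [15, -24, -40, -56, -23, 8, 33, -51, -34, -25] -> [15, -24, -40, -56, -23, 8, 33, -51, -34, -25]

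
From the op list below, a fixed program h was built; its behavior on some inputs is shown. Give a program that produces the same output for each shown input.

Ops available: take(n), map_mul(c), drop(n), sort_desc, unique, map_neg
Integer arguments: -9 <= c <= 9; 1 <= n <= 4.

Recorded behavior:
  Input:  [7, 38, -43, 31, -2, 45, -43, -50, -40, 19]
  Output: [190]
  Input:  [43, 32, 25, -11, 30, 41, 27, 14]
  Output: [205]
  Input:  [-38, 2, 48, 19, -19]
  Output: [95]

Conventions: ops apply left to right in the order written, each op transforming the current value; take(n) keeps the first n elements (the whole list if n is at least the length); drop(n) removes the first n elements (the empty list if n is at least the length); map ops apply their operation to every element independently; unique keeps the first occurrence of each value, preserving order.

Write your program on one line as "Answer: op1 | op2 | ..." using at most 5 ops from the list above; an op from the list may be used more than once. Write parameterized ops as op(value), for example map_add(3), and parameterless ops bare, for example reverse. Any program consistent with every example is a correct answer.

sort_desc | map_mul(5) | drop(1) | take(1)

Check, running the answer program on each example:
  [7, 38, -43, 31, -2, 45, -43, -50, -40, 19] -> [45, 38, 31, 19, 7, -2, -40, -43, -43, -50] -> [225, 190, 155, 95, 35, -10, -200, -215, -215, -250] -> [190, 155, 95, 35, -10, -200, -215, -215, -250] -> [190]
  [43, 32, 25, -11, 30, 41, 27, 14] -> [43, 41, 32, 30, 27, 25, 14, -11] -> [215, 205, 160, 150, 135, 125, 70, -55] -> [205, 160, 150, 135, 125, 70, -55] -> [205]
  [-38, 2, 48, 19, -19] -> [48, 19, 2, -19, -38] -> [240, 95, 10, -95, -190] -> [95, 10, -95, -190] -> [95]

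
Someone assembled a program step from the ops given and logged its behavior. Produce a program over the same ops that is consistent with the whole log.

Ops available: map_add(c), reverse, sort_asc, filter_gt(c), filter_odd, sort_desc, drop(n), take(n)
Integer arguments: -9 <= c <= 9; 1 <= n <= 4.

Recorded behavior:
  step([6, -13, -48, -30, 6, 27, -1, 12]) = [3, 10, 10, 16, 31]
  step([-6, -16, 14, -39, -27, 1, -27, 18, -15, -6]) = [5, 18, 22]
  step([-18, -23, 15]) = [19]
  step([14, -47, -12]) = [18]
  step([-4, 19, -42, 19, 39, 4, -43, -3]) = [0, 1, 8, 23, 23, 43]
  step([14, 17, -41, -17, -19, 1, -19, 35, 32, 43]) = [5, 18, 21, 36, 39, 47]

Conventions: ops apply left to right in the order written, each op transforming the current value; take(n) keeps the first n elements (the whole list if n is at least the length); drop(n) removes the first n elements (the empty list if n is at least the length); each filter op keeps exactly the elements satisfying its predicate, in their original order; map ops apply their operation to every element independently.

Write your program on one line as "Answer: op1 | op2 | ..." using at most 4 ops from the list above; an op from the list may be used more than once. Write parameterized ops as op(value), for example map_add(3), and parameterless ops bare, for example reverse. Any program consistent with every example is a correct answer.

filter_gt(-5) | sort_asc | map_add(4)

Check, running the answer program on each example:
  [6, -13, -48, -30, 6, 27, -1, 12] -> [6, 6, 27, -1, 12] -> [-1, 6, 6, 12, 27] -> [3, 10, 10, 16, 31]
  [-6, -16, 14, -39, -27, 1, -27, 18, -15, -6] -> [14, 1, 18] -> [1, 14, 18] -> [5, 18, 22]
  [-18, -23, 15] -> [15] -> [15] -> [19]
  [14, -47, -12] -> [14] -> [14] -> [18]
  [-4, 19, -42, 19, 39, 4, -43, -3] -> [-4, 19, 19, 39, 4, -3] -> [-4, -3, 4, 19, 19, 39] -> [0, 1, 8, 23, 23, 43]
  [14, 17, -41, -17, -19, 1, -19, 35, 32, 43] -> [14, 17, 1, 35, 32, 43] -> [1, 14, 17, 32, 35, 43] -> [5, 18, 21, 36, 39, 47]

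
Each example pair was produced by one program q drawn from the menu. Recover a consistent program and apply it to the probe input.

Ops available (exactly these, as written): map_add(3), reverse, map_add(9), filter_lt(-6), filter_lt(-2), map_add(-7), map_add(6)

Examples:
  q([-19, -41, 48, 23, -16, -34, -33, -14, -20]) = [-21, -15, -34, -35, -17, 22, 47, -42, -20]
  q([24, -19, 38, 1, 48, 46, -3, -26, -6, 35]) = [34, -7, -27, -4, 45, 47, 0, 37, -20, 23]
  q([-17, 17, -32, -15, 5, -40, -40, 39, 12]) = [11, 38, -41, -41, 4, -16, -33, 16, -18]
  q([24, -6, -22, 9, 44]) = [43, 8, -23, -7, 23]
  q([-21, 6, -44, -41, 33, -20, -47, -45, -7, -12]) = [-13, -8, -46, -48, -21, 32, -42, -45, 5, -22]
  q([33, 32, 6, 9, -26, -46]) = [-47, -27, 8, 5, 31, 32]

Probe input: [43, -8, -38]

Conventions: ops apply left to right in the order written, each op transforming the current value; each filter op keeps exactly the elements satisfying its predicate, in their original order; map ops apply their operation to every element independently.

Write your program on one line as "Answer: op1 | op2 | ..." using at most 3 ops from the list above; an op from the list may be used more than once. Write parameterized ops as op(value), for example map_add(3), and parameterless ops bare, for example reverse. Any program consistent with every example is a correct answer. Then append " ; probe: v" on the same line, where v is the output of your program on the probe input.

reverse | map_add(-7) | map_add(6) ; probe: [-39, -9, 42]

Check, running the answer program on each example:
  [-19, -41, 48, 23, -16, -34, -33, -14, -20] -> [-20, -14, -33, -34, -16, 23, 48, -41, -19] -> [-27, -21, -40, -41, -23, 16, 41, -48, -26] -> [-21, -15, -34, -35, -17, 22, 47, -42, -20]
  [24, -19, 38, 1, 48, 46, -3, -26, -6, 35] -> [35, -6, -26, -3, 46, 48, 1, 38, -19, 24] -> [28, -13, -33, -10, 39, 41, -6, 31, -26, 17] -> [34, -7, -27, -4, 45, 47, 0, 37, -20, 23]
  [-17, 17, -32, -15, 5, -40, -40, 39, 12] -> [12, 39, -40, -40, 5, -15, -32, 17, -17] -> [5, 32, -47, -47, -2, -22, -39, 10, -24] -> [11, 38, -41, -41, 4, -16, -33, 16, -18]
  [24, -6, -22, 9, 44] -> [44, 9, -22, -6, 24] -> [37, 2, -29, -13, 17] -> [43, 8, -23, -7, 23]
  [-21, 6, -44, -41, 33, -20, -47, -45, -7, -12] -> [-12, -7, -45, -47, -20, 33, -41, -44, 6, -21] -> [-19, -14, -52, -54, -27, 26, -48, -51, -1, -28] -> [-13, -8, -46, -48, -21, 32, -42, -45, 5, -22]
  [33, 32, 6, 9, -26, -46] -> [-46, -26, 9, 6, 32, 33] -> [-53, -33, 2, -1, 25, 26] -> [-47, -27, 8, 5, 31, 32]
  probe: [43, -8, -38] -> [-38, -8, 43] -> [-45, -15, 36] -> [-39, -9, 42]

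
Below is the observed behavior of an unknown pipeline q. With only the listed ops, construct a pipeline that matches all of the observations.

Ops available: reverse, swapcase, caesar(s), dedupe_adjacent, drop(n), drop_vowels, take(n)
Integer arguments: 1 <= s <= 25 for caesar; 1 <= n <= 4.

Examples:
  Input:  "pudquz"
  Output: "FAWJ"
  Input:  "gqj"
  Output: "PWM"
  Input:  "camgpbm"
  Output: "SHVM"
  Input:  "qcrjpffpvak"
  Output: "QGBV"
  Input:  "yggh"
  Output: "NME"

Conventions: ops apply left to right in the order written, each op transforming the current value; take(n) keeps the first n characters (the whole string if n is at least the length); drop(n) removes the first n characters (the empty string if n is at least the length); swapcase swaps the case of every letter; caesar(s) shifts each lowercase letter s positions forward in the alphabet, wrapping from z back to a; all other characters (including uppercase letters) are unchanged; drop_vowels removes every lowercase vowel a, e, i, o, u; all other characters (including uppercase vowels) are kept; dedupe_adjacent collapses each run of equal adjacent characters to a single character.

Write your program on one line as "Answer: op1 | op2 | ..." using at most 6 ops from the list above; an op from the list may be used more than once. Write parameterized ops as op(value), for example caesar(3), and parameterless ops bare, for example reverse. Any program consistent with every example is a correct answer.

reverse | dedupe_adjacent | take(4) | caesar(6) | swapcase

Check, running the answer program on each example:
  "pudquz" -> "zuqdup" -> "zuqdup" -> "zuqd" -> "fawj" -> "FAWJ"
  "gqj" -> "jqg" -> "jqg" -> "jqg" -> "pwm" -> "PWM"
  "camgpbm" -> "mbpgmac" -> "mbpgmac" -> "mbpg" -> "shvm" -> "SHVM"
  "qcrjpffpvak" -> "kavpffpjrcq" -> "kavpfpjrcq" -> "kavp" -> "qgbv" -> "QGBV"
  "yggh" -> "hggy" -> "hgy" -> "hgy" -> "nme" -> "NME"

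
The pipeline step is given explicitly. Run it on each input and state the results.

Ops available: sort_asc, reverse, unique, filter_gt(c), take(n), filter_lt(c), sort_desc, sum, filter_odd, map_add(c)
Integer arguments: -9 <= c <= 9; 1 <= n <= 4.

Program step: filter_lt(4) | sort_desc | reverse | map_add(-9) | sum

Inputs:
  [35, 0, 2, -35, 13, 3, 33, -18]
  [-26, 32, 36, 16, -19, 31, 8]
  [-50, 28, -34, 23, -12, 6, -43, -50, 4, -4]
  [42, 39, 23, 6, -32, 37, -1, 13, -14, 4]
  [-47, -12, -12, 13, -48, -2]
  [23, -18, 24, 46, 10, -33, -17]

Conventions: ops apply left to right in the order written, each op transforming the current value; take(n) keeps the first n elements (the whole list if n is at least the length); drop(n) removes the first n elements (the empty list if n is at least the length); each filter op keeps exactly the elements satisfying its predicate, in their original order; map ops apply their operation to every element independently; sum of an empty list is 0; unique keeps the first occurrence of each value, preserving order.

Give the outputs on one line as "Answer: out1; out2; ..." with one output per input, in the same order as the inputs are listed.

-93; -63; -247; -74; -166; -95

Execution, op by op:
  [35, 0, 2, -35, 13, 3, 33, -18] -> [0, 2, -35, 3, -18] -> [3, 2, 0, -18, -35] -> [-35, -18, 0, 2, 3] -> [-44, -27, -9, -7, -6] -> -93
  [-26, 32, 36, 16, -19, 31, 8] -> [-26, -19] -> [-19, -26] -> [-26, -19] -> [-35, -28] -> -63
  [-50, 28, -34, 23, -12, 6, -43, -50, 4, -4] -> [-50, -34, -12, -43, -50, -4] -> [-4, -12, -34, -43, -50, -50] -> [-50, -50, -43, -34, -12, -4] -> [-59, -59, -52, -43, -21, -13] -> -247
  [42, 39, 23, 6, -32, 37, -1, 13, -14, 4] -> [-32, -1, -14] -> [-1, -14, -32] -> [-32, -14, -1] -> [-41, -23, -10] -> -74
  [-47, -12, -12, 13, -48, -2] -> [-47, -12, -12, -48, -2] -> [-2, -12, -12, -47, -48] -> [-48, -47, -12, -12, -2] -> [-57, -56, -21, -21, -11] -> -166
  [23, -18, 24, 46, 10, -33, -17] -> [-18, -33, -17] -> [-17, -18, -33] -> [-33, -18, -17] -> [-42, -27, -26] -> -95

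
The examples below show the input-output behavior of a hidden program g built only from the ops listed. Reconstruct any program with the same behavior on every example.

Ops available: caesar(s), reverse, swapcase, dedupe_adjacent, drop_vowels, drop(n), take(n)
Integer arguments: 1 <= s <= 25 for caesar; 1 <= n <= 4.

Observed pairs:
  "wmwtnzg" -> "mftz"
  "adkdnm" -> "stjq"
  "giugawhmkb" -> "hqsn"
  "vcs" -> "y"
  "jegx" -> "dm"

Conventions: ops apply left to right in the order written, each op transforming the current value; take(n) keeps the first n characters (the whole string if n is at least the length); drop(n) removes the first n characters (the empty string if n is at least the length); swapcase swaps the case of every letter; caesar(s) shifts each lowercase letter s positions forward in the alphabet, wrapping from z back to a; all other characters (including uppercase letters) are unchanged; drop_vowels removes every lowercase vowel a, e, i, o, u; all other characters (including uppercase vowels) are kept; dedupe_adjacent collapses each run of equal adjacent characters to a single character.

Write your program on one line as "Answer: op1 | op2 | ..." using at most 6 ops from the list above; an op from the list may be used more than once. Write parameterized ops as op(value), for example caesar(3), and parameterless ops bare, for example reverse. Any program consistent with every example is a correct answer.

drop(2) | reverse | drop_vowels | caesar(6) | take(4)

Check, running the answer program on each example:
  "wmwtnzg" -> "wtnzg" -> "gzntw" -> "gzntw" -> "mftzc" -> "mftz"
  "adkdnm" -> "kdnm" -> "mndk" -> "mndk" -> "stjq" -> "stjq"
  "giugawhmkb" -> "ugawhmkb" -> "bkmhwagu" -> "bkmhwg" -> "hqsncm" -> "hqsn"
  "vcs" -> "s" -> "s" -> "s" -> "y" -> "y"
  "jegx" -> "gx" -> "xg" -> "xg" -> "dm" -> "dm"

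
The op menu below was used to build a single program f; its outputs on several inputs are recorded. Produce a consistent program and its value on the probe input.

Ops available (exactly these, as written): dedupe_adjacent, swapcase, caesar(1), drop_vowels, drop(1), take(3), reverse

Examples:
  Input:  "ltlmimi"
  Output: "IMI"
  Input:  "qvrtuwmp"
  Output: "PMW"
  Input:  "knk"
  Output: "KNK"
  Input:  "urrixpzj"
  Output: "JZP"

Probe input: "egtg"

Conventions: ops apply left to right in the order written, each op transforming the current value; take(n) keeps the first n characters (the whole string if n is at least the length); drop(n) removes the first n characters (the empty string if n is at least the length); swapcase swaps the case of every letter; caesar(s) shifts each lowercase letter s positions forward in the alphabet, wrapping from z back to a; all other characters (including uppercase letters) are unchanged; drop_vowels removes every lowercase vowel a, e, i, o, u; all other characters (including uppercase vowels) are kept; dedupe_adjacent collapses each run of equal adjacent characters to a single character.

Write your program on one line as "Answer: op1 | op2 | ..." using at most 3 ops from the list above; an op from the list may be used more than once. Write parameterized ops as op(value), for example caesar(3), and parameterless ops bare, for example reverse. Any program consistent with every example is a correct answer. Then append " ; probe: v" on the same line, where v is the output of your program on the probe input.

reverse | swapcase | take(3) ; probe: "GTG"

Check, running the answer program on each example:
  "ltlmimi" -> "imimltl" -> "IMIMLTL" -> "IMI"
  "qvrtuwmp" -> "pmwutrvq" -> "PMWUTRVQ" -> "PMW"
  "knk" -> "knk" -> "KNK" -> "KNK"
  "urrixpzj" -> "jzpxirru" -> "JZPXIRRU" -> "JZP"
  probe: "egtg" -> "gtge" -> "GTGE" -> "GTG"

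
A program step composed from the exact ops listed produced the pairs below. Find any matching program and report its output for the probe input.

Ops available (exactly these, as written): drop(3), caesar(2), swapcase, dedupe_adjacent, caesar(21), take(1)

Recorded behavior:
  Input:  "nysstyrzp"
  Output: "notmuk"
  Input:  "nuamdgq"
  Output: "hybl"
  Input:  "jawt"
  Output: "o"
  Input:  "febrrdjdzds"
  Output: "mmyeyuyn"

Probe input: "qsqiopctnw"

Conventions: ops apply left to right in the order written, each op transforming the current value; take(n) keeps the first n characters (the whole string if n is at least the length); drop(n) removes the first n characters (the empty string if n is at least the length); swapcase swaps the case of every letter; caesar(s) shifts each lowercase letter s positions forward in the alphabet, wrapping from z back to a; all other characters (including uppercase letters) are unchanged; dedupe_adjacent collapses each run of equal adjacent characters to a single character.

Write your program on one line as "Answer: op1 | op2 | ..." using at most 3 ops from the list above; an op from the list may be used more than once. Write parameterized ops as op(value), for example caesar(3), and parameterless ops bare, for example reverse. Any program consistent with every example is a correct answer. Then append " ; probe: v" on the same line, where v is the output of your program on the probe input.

caesar(21) | drop(3) ; probe: "djkxoir"

Check, running the answer program on each example:
  "nysstyrzp" -> "itnnotmuk" -> "notmuk"
  "nuamdgq" -> "ipvhybl" -> "hybl"
  "jawt" -> "evro" -> "o"
  "febrrdjdzds" -> "azwmmyeyuyn" -> "mmyeyuyn"
  probe: "qsqiopctnw" -> "lnldjkxoir" -> "djkxoir"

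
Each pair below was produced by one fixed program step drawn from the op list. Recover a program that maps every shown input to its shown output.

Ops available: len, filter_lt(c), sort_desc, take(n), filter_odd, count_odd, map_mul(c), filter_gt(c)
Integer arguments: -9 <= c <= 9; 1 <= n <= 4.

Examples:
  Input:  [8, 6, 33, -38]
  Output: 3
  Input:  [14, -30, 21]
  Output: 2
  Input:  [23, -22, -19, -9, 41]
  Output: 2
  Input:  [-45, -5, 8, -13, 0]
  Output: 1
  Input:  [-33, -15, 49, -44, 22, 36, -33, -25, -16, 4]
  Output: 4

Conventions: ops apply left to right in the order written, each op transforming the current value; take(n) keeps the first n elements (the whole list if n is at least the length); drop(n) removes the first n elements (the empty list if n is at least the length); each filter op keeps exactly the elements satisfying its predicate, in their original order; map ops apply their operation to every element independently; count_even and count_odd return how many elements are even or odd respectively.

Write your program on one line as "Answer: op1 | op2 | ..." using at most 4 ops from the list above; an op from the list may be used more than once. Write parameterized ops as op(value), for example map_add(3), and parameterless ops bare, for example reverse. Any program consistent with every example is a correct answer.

sort_desc | map_mul(-8) | filter_lt(-5) | len

Check, running the answer program on each example:
  [8, 6, 33, -38] -> [33, 8, 6, -38] -> [-264, -64, -48, 304] -> [-264, -64, -48] -> 3
  [14, -30, 21] -> [21, 14, -30] -> [-168, -112, 240] -> [-168, -112] -> 2
  [23, -22, -19, -9, 41] -> [41, 23, -9, -19, -22] -> [-328, -184, 72, 152, 176] -> [-328, -184] -> 2
  [-45, -5, 8, -13, 0] -> [8, 0, -5, -13, -45] -> [-64, 0, 40, 104, 360] -> [-64] -> 1
  [-33, -15, 49, -44, 22, 36, -33, -25, -16, 4] -> [49, 36, 22, 4, -15, -16, -25, -33, -33, -44] -> [-392, -288, -176, -32, 120, 128, 200, 264, 264, 352] -> [-392, -288, -176, -32] -> 4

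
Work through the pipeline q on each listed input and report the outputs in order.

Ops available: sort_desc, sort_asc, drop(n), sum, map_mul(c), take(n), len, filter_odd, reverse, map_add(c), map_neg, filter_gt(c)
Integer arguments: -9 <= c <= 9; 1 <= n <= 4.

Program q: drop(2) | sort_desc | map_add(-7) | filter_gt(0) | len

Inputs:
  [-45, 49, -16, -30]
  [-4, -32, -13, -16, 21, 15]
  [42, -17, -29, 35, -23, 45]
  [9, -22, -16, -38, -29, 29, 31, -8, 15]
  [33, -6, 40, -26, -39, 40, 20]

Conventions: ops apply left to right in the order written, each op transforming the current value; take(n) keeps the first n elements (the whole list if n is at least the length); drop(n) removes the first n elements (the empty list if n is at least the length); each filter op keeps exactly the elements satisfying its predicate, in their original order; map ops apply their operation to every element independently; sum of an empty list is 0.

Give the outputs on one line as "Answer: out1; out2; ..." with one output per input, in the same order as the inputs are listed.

Execution, op by op:
  [-45, 49, -16, -30] -> [-16, -30] -> [-16, -30] -> [-23, -37] -> [] -> 0
  [-4, -32, -13, -16, 21, 15] -> [-13, -16, 21, 15] -> [21, 15, -13, -16] -> [14, 8, -20, -23] -> [14, 8] -> 2
  [42, -17, -29, 35, -23, 45] -> [-29, 35, -23, 45] -> [45, 35, -23, -29] -> [38, 28, -30, -36] -> [38, 28] -> 2
  [9, -22, -16, -38, -29, 29, 31, -8, 15] -> [-16, -38, -29, 29, 31, -8, 15] -> [31, 29, 15, -8, -16, -29, -38] -> [24, 22, 8, -15, -23, -36, -45] -> [24, 22, 8] -> 3
  [33, -6, 40, -26, -39, 40, 20] -> [40, -26, -39, 40, 20] -> [40, 40, 20, -26, -39] -> [33, 33, 13, -33, -46] -> [33, 33, 13] -> 3

0; 2; 2; 3; 3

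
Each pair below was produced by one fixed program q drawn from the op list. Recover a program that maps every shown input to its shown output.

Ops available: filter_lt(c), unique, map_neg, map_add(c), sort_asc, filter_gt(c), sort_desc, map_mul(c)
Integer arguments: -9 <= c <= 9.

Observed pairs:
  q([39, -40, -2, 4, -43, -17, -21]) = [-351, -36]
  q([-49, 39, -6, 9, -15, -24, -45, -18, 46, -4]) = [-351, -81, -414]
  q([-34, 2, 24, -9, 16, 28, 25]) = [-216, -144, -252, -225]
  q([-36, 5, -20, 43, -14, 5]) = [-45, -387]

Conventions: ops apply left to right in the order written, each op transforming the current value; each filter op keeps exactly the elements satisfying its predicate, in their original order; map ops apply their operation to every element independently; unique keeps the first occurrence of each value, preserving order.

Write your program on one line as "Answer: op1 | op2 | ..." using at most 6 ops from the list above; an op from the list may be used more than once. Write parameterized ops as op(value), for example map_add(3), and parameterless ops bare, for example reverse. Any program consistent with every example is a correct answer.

map_add(-5) | unique | filter_gt(-3) | map_add(5) | map_mul(-9)

Check, running the answer program on each example:
  [39, -40, -2, 4, -43, -17, -21] -> [34, -45, -7, -1, -48, -22, -26] -> [34, -45, -7, -1, -48, -22, -26] -> [34, -1] -> [39, 4] -> [-351, -36]
  [-49, 39, -6, 9, -15, -24, -45, -18, 46, -4] -> [-54, 34, -11, 4, -20, -29, -50, -23, 41, -9] -> [-54, 34, -11, 4, -20, -29, -50, -23, 41, -9] -> [34, 4, 41] -> [39, 9, 46] -> [-351, -81, -414]
  [-34, 2, 24, -9, 16, 28, 25] -> [-39, -3, 19, -14, 11, 23, 20] -> [-39, -3, 19, -14, 11, 23, 20] -> [19, 11, 23, 20] -> [24, 16, 28, 25] -> [-216, -144, -252, -225]
  [-36, 5, -20, 43, -14, 5] -> [-41, 0, -25, 38, -19, 0] -> [-41, 0, -25, 38, -19] -> [0, 38] -> [5, 43] -> [-45, -387]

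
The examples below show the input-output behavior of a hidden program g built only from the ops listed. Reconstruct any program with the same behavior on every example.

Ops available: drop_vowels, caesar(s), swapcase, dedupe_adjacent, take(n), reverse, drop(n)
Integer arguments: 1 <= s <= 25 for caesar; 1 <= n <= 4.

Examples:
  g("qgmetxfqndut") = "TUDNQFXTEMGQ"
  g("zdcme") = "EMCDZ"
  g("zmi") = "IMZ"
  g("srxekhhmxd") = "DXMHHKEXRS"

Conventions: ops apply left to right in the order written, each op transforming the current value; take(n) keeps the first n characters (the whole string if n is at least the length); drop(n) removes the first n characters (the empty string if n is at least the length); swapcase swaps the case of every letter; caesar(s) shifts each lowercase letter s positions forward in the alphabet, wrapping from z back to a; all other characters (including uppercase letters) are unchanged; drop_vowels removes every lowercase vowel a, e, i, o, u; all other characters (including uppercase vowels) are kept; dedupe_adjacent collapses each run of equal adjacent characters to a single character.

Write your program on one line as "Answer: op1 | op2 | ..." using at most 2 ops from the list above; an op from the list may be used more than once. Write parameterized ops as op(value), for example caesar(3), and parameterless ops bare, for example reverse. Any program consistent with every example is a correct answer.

reverse | swapcase

Check, running the answer program on each example:
  "qgmetxfqndut" -> "tudnqfxtemgq" -> "TUDNQFXTEMGQ"
  "zdcme" -> "emcdz" -> "EMCDZ"
  "zmi" -> "imz" -> "IMZ"
  "srxekhhmxd" -> "dxmhhkexrs" -> "DXMHHKEXRS"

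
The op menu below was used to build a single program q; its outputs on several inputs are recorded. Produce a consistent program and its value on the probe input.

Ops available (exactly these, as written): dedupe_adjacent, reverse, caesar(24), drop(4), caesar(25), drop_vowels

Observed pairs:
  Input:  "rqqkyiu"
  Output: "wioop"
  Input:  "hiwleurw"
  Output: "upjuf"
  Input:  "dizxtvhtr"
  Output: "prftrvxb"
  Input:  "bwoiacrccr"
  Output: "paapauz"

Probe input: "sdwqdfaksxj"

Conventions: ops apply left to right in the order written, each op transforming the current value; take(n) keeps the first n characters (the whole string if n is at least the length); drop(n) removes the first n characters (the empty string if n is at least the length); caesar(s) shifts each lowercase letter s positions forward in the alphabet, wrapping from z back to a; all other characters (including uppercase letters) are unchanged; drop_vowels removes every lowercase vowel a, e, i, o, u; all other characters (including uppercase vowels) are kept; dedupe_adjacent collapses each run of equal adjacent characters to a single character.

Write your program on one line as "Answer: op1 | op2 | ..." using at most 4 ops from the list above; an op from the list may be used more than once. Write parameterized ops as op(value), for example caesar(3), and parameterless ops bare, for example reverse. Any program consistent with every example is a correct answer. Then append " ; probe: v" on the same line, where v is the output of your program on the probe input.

drop_vowels | reverse | caesar(24) ; probe: "hvqidboubq"

Check, running the answer program on each example:
  "rqqkyiu" -> "rqqky" -> "ykqqr" -> "wioop"
  "hiwleurw" -> "hwlrw" -> "wrlwh" -> "upjuf"
  "dizxtvhtr" -> "dzxtvhtr" -> "rthvtxzd" -> "prftrvxb"
  "bwoiacrccr" -> "bwcrccr" -> "rccrcwb" -> "paapauz"
  probe: "sdwqdfaksxj" -> "sdwqdfksxj" -> "jxskfdqwds" -> "hvqidboubq"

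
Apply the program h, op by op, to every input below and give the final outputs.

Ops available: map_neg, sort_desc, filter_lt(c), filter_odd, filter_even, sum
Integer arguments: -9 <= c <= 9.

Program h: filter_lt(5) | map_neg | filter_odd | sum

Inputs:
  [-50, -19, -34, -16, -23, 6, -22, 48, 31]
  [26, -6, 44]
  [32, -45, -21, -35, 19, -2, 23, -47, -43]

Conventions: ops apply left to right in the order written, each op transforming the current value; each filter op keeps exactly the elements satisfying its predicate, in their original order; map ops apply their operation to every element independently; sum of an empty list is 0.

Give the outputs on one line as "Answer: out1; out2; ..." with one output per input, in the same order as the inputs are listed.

42; 0; 191

Execution, op by op:
  [-50, -19, -34, -16, -23, 6, -22, 48, 31] -> [-50, -19, -34, -16, -23, -22] -> [50, 19, 34, 16, 23, 22] -> [19, 23] -> 42
  [26, -6, 44] -> [-6] -> [6] -> [] -> 0
  [32, -45, -21, -35, 19, -2, 23, -47, -43] -> [-45, -21, -35, -2, -47, -43] -> [45, 21, 35, 2, 47, 43] -> [45, 21, 35, 47, 43] -> 191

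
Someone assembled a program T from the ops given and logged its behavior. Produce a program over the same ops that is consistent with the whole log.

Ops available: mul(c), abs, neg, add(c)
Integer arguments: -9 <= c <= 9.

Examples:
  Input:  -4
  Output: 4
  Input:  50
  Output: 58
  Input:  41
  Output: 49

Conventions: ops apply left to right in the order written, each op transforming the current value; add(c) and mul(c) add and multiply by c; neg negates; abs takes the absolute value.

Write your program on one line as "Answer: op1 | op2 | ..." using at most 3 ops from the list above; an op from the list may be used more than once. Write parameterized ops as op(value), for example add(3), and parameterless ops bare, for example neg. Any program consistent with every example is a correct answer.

neg | add(-8) | abs

Check, running the answer program on each example:
  -4 -> 4 -> -4 -> 4
  50 -> -50 -> -58 -> 58
  41 -> -41 -> -49 -> 49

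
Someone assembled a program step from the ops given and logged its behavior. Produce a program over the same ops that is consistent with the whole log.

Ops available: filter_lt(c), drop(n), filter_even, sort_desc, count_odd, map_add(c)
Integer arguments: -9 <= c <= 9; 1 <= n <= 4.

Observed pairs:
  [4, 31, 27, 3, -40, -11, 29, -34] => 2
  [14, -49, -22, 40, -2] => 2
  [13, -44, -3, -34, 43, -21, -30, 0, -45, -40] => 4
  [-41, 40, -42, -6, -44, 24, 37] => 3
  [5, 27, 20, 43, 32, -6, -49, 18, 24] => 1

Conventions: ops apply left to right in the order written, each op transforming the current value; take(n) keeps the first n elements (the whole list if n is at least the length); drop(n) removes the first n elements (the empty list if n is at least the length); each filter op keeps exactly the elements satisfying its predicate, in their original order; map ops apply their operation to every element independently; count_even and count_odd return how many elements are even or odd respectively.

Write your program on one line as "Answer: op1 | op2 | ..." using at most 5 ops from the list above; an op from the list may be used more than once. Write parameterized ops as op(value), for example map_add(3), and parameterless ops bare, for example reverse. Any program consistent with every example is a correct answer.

map_add(4) | filter_even | filter_lt(3) | map_add(-1) | count_odd

Check, running the answer program on each example:
  [4, 31, 27, 3, -40, -11, 29, -34] -> [8, 35, 31, 7, -36, -7, 33, -30] -> [8, -36, -30] -> [-36, -30] -> [-37, -31] -> 2
  [14, -49, -22, 40, -2] -> [18, -45, -18, 44, 2] -> [18, -18, 44, 2] -> [-18, 2] -> [-19, 1] -> 2
  [13, -44, -3, -34, 43, -21, -30, 0, -45, -40] -> [17, -40, 1, -30, 47, -17, -26, 4, -41, -36] -> [-40, -30, -26, 4, -36] -> [-40, -30, -26, -36] -> [-41, -31, -27, -37] -> 4
  [-41, 40, -42, -6, -44, 24, 37] -> [-37, 44, -38, -2, -40, 28, 41] -> [44, -38, -2, -40, 28] -> [-38, -2, -40] -> [-39, -3, -41] -> 3
  [5, 27, 20, 43, 32, -6, -49, 18, 24] -> [9, 31, 24, 47, 36, -2, -45, 22, 28] -> [24, 36, -2, 22, 28] -> [-2] -> [-3] -> 1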